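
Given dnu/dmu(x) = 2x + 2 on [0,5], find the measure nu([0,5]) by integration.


nu(A) = integral_A (dnu/dmu) dmu = integral_0^5 (2x + 2) dx
Step 1: Antiderivative F(x) = (2/2)x^2 + 2x
Step 2: F(5) = (2/2)*5^2 + 2*5 = 25 + 10 = 35
Step 3: F(0) = (2/2)*0^2 + 2*0 = 0.0 + 0 = 0.0
Step 4: nu([0,5]) = F(5) - F(0) = 35 - 0.0 = 35


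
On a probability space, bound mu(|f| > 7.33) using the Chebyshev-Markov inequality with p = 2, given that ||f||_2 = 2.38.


Chebyshev/Markov inequality: mu(|f| > eps) <= (||f||_p / eps)^p
Step 1: ||f||_2 / eps = 2.38 / 7.33 = 0.324693
Step 2: Raise to power p = 2:
  (0.324693)^2 = 0.105426
Step 3: Therefore mu(|f| > 7.33) <= 0.105426


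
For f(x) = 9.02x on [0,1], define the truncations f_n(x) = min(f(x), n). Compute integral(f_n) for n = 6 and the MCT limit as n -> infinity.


f(x) = 9.02x on [0,1]; f_n(x) = min(9.02x, n). At n = 6:
Step 1: f(x) reaches 6 at x = 6/9.02 = 0.665188
Step 2: integral(f_6) = integral(9.02x, 0, 0.665188) + integral(6, 0.665188, 1)
       = 9.02*0.665188^2/2 + 6*(1 - 0.665188)
       = 1.995565 + 2.008869
       = 4.004435
Step 3: As n -> infinity, f_n increases to f, so by MCT integral(f_n) -> integral(f) = 9.02/2 = 4.51.
Convergence: integral(f_6) = 4.004435 -> 4.51 as n -> infinity


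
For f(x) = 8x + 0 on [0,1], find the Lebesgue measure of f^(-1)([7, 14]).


f^(-1)([7, 14]) = {x : 7 <= 8x + 0 <= 14}
Solving: (7 - 0)/8 <= x <= (14 - 0)/8
= [0.875, 1.75]
Intersecting with [0,1]: [0.875, 1]
Measure = 1 - 0.875 = 0.125


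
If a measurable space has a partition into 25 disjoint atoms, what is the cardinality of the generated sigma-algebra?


Each element of the sigma-algebra is a union of some subset of the 25 atoms.
The number of such subsets is 2^25 = 33554432.


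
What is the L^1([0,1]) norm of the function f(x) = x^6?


Step 1: ||f||_1 = (integral_0^1 |x^6|^1 dx)^(1/1)
     = (integral_0^1 x^6 dx)^(1/1)
Step 2: integral_0^1 x^6 dx = [x^7/(7)] from 0 to 1 = 1^7/7
     = 1/7 = 0.142857
Step 3: ||f||_1 = (0.142857)^(1/1) = 0.142857


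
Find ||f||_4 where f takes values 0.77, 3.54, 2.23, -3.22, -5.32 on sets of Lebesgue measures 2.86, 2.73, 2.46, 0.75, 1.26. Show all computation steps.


Step 1: Compute |f_i|^4 for each value:
  |0.77|^4 = 0.35153
  |3.54|^4 = 157.040999
  |2.23|^4 = 24.729734
  |-3.22|^4 = 107.503719
  |-5.32|^4 = 801.025846
Step 2: Multiply by measures and sum:
  0.35153 * 2.86 = 1.005377
  157.040999 * 2.73 = 428.721926
  24.729734 * 2.46 = 60.835147
  107.503719 * 0.75 = 80.627789
  801.025846 * 1.26 = 1009.292566
Sum = 1.005377 + 428.721926 + 60.835147 + 80.627789 + 1009.292566 = 1580.482804
Step 3: Take the p-th root:
||f||_4 = (1580.482804)^(1/4) = 6.305179


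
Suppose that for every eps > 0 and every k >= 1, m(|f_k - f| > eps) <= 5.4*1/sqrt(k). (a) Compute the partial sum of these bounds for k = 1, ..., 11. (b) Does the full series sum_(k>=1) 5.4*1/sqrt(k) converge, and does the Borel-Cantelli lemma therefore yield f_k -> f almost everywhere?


Step 1: List the terms 5.4*1/sqrt(k) for k = 1 to 11:
  k=1: 5.4
  k=2: 3.818377
  k=3: 3.117691
  k=4: 2.7
  k=5: 2.414953
  k=6: 2.204541
  k=7: 2.041008
  k=8: 1.909188
  k=9: 1.8
  k=10: 1.70763
  k=11: 1.628161
Step 2: Partial sum = 5.4 + 3.818377 + 3.117691 + 2.7 + 2.414953 + 2.204541 + 2.041008 + 1.909188 + 1.8 + 1.70763 + 1.628161
     = 28.74155
Step 3: The full series sum_(k>=1) 5.4*1/sqrt(k) diverges (p-series with p = 1/2 <= 1; a nonzero constant multiple of a divergent series diverges).
Step 4: The (first) Borel-Cantelli lemma requires a summable sequence of measures, so it does not apply here;
        from this bound alone no conclusion about a.e. convergence can be drawn (convergence in measure still
        gives an a.e.-convergent subsequence, but not a.e. convergence of the whole sequence).
Conclusion: series diverges; Borel-Cantelli is inconclusive about a.e. convergence of f_k.


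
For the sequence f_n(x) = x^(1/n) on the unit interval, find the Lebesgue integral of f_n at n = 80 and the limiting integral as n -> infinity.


At n = 80: f_80(x) = x^(1/80).
Step 1: integral(x^(1/80), 0, 1) = [x^(1/80+1) / (1/80+1)] from 0 to 1
     = 1 / (1/80 + 1) = 1 / ((80+1)/80) = 80/(80+1)
     = 80/81 = 0.987654
Step 2: As n -> infinity, f_n(x) = x^(1/n) -> 1 for x in (0,1], and f_n is increasing in n.
By MCT, lim_n integral(f_n) = integral(lim_n f_n) = integral(1, 0, 1) = 1.
Step 3: Verify convergence: 80/81 = 0.987654 -> 1


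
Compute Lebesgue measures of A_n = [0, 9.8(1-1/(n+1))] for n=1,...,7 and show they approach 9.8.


By continuity of measure from below: if A_n increases to A, then m(A_n) -> m(A).
Here A = [0, 9.8], so m(A) = 9.8
Step 1: a_1 = 9.8*(1 - 1/2) = 4.9, m(A_1) = 4.9
Step 2: a_2 = 9.8*(1 - 1/3) = 6.5333, m(A_2) = 6.5333
Step 3: a_3 = 9.8*(1 - 1/4) = 7.35, m(A_3) = 7.35
Step 4: a_4 = 9.8*(1 - 1/5) = 7.84, m(A_4) = 7.84
Step 5: a_5 = 9.8*(1 - 1/6) = 8.1667, m(A_5) = 8.1667
Step 6: a_6 = 9.8*(1 - 1/7) = 8.4, m(A_6) = 8.4
Step 7: a_7 = 9.8*(1 - 1/8) = 8.575, m(A_7) = 8.575
Limit: m(A_n) -> m([0,9.8]) = 9.8


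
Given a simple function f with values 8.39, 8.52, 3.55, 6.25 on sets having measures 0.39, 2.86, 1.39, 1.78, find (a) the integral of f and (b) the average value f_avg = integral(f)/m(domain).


Step 1: Integral = sum(value_i * measure_i)
= 8.39*0.39 + 8.52*2.86 + 3.55*1.39 + 6.25*1.78
= 3.2721 + 24.3672 + 4.9345 + 11.125
= 43.6988
Step 2: Total measure of domain = 0.39 + 2.86 + 1.39 + 1.78 = 6.42
Step 3: Average value = 43.6988 / 6.42 = 6.806667


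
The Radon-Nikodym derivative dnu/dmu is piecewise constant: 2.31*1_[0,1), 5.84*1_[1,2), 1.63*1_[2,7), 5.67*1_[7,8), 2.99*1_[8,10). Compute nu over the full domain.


Integrate each piece of the Radon-Nikodym derivative:
Step 1: integral_0^1 2.31 dx = 2.31*(1-0) = 2.31*1 = 2.31
Step 2: integral_1^2 5.84 dx = 5.84*(2-1) = 5.84*1 = 5.84
Step 3: integral_2^7 1.63 dx = 1.63*(7-2) = 1.63*5 = 8.15
Step 4: integral_7^8 5.67 dx = 5.67*(8-7) = 5.67*1 = 5.67
Step 5: integral_8^10 2.99 dx = 2.99*(10-8) = 2.99*2 = 5.98
Total: 2.31 + 5.84 + 8.15 + 5.67 + 5.98 = 27.95


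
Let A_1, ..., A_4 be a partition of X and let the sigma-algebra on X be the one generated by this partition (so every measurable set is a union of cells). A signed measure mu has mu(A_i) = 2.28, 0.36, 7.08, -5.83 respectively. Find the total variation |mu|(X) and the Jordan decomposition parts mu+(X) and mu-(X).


Step 1: Every measurable set is a union of atoms (the cells / points), so a Hahn decomposition is
  obtained by grouping atoms by sign: P = union of atoms with mu > 0, N = union of the remaining atoms.
  Atoms in P (indices): 1, 2, 3;  atoms in N (indices): 4
  Positive values: 2.28, 0.36, 7.08
  Negative values: -5.83
Step 2: mu+(X) = mu(P) = sum of positive atom values = 9.72
Step 3: mu-(X) = -mu(N) = sum of |negative atom values| = 5.83
Step 4: |mu|(X) = mu+(X) + mu-(X) = 9.72 + 5.83 = 15.55


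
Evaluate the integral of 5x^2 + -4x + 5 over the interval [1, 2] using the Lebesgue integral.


The Lebesgue integral of a Riemann-integrable function agrees with the Riemann integral.
Antiderivative F(x) = (5/3)x^3 + (-4/2)x^2 + 5x
F(2) = (5/3)*2^3 + (-4/2)*2^2 + 5*2
     = (5/3)*8 + (-4/2)*4 + 5*2
     = 13.333333 + -8 + 10
     = 15.333333
F(1) = 4.666667
Integral = F(2) - F(1) = 15.333333 - 4.666667 = 10.666667


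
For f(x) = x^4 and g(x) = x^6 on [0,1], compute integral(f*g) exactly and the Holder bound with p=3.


Step 1: Exact integral of f*g = integral(x^10, 0, 1) = 1/11
     = 0.090909
Step 2: Holder bound with p=3, q=1.5:
  ||f||_p = (integral x^12 dx)^(1/3) = (1/13)^(1/3) = 0.42529
  ||g||_q = (integral x^9 dx)^(1/1.5) = (1/10)^(1/1.5) = 0.215443
Step 3: Holder bound = ||f||_p * ||g||_q = 0.42529 * 0.215443 = 0.091626
Verification: 0.090909 <= 0.091626 (Holder holds)


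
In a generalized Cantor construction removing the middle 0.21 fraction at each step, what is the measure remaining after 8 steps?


Step 1: At each step, fraction remaining = 1 - 0.21 = 0.79
Step 2: After 8 steps, measure = (0.79)^8
Result = 0.151711


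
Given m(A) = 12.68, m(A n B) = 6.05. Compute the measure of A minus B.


m(A \ B) = m(A) - m(A n B)
= 12.68 - 6.05
= 6.63


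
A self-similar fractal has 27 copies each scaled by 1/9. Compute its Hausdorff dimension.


For a self-similar set with N copies scaled by 1/r:
dim_H = log(N)/log(r) = log(27)/log(9)
= 3.295837/2.197225
= 1.5


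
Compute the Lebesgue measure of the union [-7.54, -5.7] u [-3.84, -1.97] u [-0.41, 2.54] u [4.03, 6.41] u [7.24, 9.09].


For pairwise disjoint intervals, m(union) = sum of lengths.
= (-5.7 - -7.54) + (-1.97 - -3.84) + (2.54 - -0.41) + (6.41 - 4.03) + (9.09 - 7.24)
= 1.84 + 1.87 + 2.95 + 2.38 + 1.85
= 10.89


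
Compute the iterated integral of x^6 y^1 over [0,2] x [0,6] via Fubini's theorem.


By Fubini's theorem, the double integral factors as a product of single integrals:
Step 1: integral_0^2 x^6 dx = [x^7/7] from 0 to 2
     = 2^7/7 = 18.285714
Step 2: integral_0^6 y^1 dy = [y^2/2] from 0 to 6
     = 6^2/2 = 18
Step 3: Double integral = 18.285714 * 18 = 329.142857


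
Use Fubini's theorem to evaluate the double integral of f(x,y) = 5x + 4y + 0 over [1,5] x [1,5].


By Fubini, integrate in x first, then y.
Step 1: Fix y, integrate over x in [1,5]:
  integral(5x + 4y + 0, x=1..5)
  = 5*(5^2 - 1^2)/2 + (4y + 0)*(5 - 1)
  = 60 + (4y + 0)*4
  = 60 + 16y + 0
  = 60 + 16y
Step 2: Integrate over y in [1,5]:
  integral(60 + 16y, y=1..5)
  = 60*4 + 16*(5^2 - 1^2)/2
  = 240 + 192
  = 432


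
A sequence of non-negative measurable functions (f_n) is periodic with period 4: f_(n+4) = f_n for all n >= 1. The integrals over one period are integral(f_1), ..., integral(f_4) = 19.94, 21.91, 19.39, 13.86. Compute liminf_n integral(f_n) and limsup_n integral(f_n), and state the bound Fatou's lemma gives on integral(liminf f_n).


The sequence (integral(f_n)) is periodic with period 4, repeating the values 19.94, 21.91, 19.39, 13.86 indefinitely.
Step 1: For a periodic sequence, every tail (a_m, a_(m+1), ...) contains all 4 period values infinitely often.
Step 2: Hence inf of every tail = min of the period values = min(19.94, 21.91, 19.39, 13.86) = 13.86.
        liminf_n integral(f_n) = sup over m of (inf of tail from m) = 13.86.
Step 3: Similarly sup of every tail = max of the period values = 21.91.
        limsup_n integral(f_n) = 21.91.
Step 4: Fatou's lemma: integral(liminf_n f_n) <= liminf_n integral(f_n) = 13.86.
        So the integral of the pointwise liminf is at most 13.86.


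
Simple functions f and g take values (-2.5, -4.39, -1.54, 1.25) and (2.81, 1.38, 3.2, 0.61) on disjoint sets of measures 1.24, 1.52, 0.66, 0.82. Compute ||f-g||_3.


Step 1: Compute differences f_i - g_i:
  -2.5 - 2.81 = -5.31
  -4.39 - 1.38 = -5.77
  -1.54 - 3.2 = -4.74
  1.25 - 0.61 = 0.64
Step 2: Compute |diff|^3 * measure for each set:
  |-5.31|^3 * 1.24 = 149.721291 * 1.24 = 185.654401
  |-5.77|^3 * 1.52 = 192.100033 * 1.52 = 291.99205
  |-4.74|^3 * 0.66 = 106.496424 * 0.66 = 70.28764
  |0.64|^3 * 0.82 = 0.262144 * 0.82 = 0.214958
Step 3: Sum = 548.149049
Step 4: ||f-g||_3 = (548.149049)^(1/3) = 8.184011


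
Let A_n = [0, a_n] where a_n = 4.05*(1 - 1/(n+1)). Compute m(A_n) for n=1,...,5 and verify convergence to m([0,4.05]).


By continuity of measure from below: if A_n increases to A, then m(A_n) -> m(A).
Here A = [0, 4.05], so m(A) = 4.05
Step 1: a_1 = 4.05*(1 - 1/2) = 2.025, m(A_1) = 2.025
Step 2: a_2 = 4.05*(1 - 1/3) = 2.7, m(A_2) = 2.7
Step 3: a_3 = 4.05*(1 - 1/4) = 3.0375, m(A_3) = 3.0375
Step 4: a_4 = 4.05*(1 - 1/5) = 3.24, m(A_4) = 3.24
Step 5: a_5 = 4.05*(1 - 1/6) = 3.375, m(A_5) = 3.375
Limit: m(A_n) -> m([0,4.05]) = 4.05


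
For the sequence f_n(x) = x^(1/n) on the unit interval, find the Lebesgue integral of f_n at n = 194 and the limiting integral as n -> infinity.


At n = 194: f_194(x) = x^(1/194).
Step 1: integral(x^(1/194), 0, 1) = [x^(1/194+1) / (1/194+1)] from 0 to 1
     = 1 / (1/194 + 1) = 1 / ((194+1)/194) = 194/(194+1)
     = 194/195 = 0.994872
Step 2: As n -> infinity, f_n(x) = x^(1/n) -> 1 for x in (0,1], and f_n is increasing in n.
By MCT, lim_n integral(f_n) = integral(lim_n f_n) = integral(1, 0, 1) = 1.
Step 3: Verify convergence: 194/195 = 0.994872 -> 1


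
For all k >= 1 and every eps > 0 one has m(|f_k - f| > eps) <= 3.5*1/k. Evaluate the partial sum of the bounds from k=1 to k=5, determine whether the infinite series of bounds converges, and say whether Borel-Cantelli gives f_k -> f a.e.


Step 1: List the terms 3.5*1/k for k = 1 to 5:
  k=1: 3.5
  k=2: 1.75
  k=3: 1.166667
  k=4: 0.875
  k=5: 0.7
Step 2: Partial sum = 3.5 + 1.75 + 1.166667 + 0.875 + 0.7
     = 7.991667
Step 3: The full series sum_(k>=1) 3.5*1/k diverges (harmonic series, p = 1; a nonzero constant multiple of a divergent series diverges).
Step 4: The (first) Borel-Cantelli lemma requires a summable sequence of measures, so it does not apply here;
        from this bound alone no conclusion about a.e. convergence can be drawn (convergence in measure still
        gives an a.e.-convergent subsequence, but not a.e. convergence of the whole sequence).
Conclusion: series diverges; Borel-Cantelli is inconclusive about a.e. convergence of f_k.


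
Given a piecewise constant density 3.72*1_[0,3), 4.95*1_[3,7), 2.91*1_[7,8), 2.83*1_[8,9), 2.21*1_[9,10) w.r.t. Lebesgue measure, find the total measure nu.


Integrate each piece of the Radon-Nikodym derivative:
Step 1: integral_0^3 3.72 dx = 3.72*(3-0) = 3.72*3 = 11.16
Step 2: integral_3^7 4.95 dx = 4.95*(7-3) = 4.95*4 = 19.8
Step 3: integral_7^8 2.91 dx = 2.91*(8-7) = 2.91*1 = 2.91
Step 4: integral_8^9 2.83 dx = 2.83*(9-8) = 2.83*1 = 2.83
Step 5: integral_9^10 2.21 dx = 2.21*(10-9) = 2.21*1 = 2.21
Total: 11.16 + 19.8 + 2.91 + 2.83 + 2.21 = 38.91


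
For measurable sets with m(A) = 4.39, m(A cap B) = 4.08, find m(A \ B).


m(A \ B) = m(A) - m(A n B)
= 4.39 - 4.08
= 0.31


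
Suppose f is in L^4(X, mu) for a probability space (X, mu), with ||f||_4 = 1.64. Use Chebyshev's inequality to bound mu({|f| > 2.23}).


Chebyshev/Markov inequality: mu(|f| > eps) <= (||f||_p / eps)^p
Step 1: ||f||_4 / eps = 1.64 / 2.23 = 0.735426
Step 2: Raise to power p = 4:
  (0.735426)^4 = 0.29252
Step 3: Therefore mu(|f| > 2.23) <= 0.29252


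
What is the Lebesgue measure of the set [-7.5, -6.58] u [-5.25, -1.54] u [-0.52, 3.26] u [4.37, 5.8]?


For pairwise disjoint intervals, m(union) = sum of lengths.
= (-6.58 - -7.5) + (-1.54 - -5.25) + (3.26 - -0.52) + (5.8 - 4.37)
= 0.92 + 3.71 + 3.78 + 1.43
= 9.84


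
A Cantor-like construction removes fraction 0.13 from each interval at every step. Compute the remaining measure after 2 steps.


Step 1: At each step, fraction remaining = 1 - 0.13 = 0.87
Step 2: After 2 steps, measure = (0.87)^2
Step 3: Computing the power step by step:
  After step 1: 0.87
  After step 2: 0.7569
Result = 0.7569


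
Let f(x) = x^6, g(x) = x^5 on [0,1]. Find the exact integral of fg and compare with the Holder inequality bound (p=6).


Step 1: Exact integral of f*g = integral(x^11, 0, 1) = 1/12
     = 0.083333
Step 2: Holder bound with p=6, q=1.2:
  ||f||_p = (integral x^36 dx)^(1/6) = (1/37)^(1/6) = 0.547814
  ||g||_q = (integral x^6 dx)^(1/1.2) = (1/7)^(1/1.2) = 0.197584
Step 3: Holder bound = ||f||_p * ||g||_q = 0.547814 * 0.197584 = 0.108239
Verification: 0.083333 <= 0.108239 (Holder holds)


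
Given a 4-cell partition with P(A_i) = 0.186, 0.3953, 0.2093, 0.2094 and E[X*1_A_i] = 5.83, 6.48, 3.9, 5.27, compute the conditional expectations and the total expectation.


For each cell A_i: E[X|A_i] = E[X*1_A_i] / P(A_i)
Step 1: E[X|A_1] = 5.83 / 0.186 = 31.344086
Step 2: E[X|A_2] = 6.48 / 0.3953 = 16.392613
Step 3: E[X|A_3] = 3.9 / 0.2093 = 18.63354
Step 4: E[X|A_4] = 5.27 / 0.2094 = 25.167144
Verification: E[X] = sum E[X*1_A_i] = 5.83 + 6.48 + 3.9 + 5.27 = 21.48


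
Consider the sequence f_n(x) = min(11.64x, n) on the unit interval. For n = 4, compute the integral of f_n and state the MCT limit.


f(x) = 11.64x on [0,1]; f_n(x) = min(11.64x, n). At n = 4:
Step 1: f(x) reaches 4 at x = 4/11.64 = 0.343643
Step 2: integral(f_4) = integral(11.64x, 0, 0.343643) + integral(4, 0.343643, 1)
       = 11.64*0.343643^2/2 + 4*(1 - 0.343643)
       = 0.687285 + 2.62543
       = 3.312715
Step 3: As n -> infinity, f_n increases to f, so by MCT integral(f_n) -> integral(f) = 11.64/2 = 5.82.
Convergence: integral(f_4) = 3.312715 -> 5.82 as n -> infinity


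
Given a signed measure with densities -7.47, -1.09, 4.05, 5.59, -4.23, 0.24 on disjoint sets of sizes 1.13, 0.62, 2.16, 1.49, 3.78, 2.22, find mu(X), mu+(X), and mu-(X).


Step 1: Compute signed measure on each set:
  Set 1: -7.47 * 1.13 = -8.4411
  Set 2: -1.09 * 0.62 = -0.6758
  Set 3: 4.05 * 2.16 = 8.748
  Set 4: 5.59 * 1.49 = 8.3291
  Set 5: -4.23 * 3.78 = -15.9894
  Set 6: 0.24 * 2.22 = 0.5328
Step 2: Total signed measure = (-8.4411) + (-0.6758) + (8.748) + (8.3291) + (-15.9894) + (0.5328)
     = -7.4964
Step 3: Positive part mu+(X) = sum of positive contributions = 17.6099
Step 4: Negative part mu-(X) = |sum of negative contributions| = 25.1063


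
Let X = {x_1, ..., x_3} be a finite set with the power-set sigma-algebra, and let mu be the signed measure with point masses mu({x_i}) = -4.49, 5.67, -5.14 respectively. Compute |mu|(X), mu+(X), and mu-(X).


Step 1: Every measurable set is a union of atoms (the cells / points), so a Hahn decomposition is
  obtained by grouping atoms by sign: P = union of atoms with mu > 0, N = union of the remaining atoms.
  Atoms in P (indices): 2;  atoms in N (indices): 1, 3
  Positive values: 5.67
  Negative values: -4.49, -5.14
Step 2: mu+(X) = mu(P) = sum of positive atom values = 5.67
Step 3: mu-(X) = -mu(N) = sum of |negative atom values| = 9.63
Step 4: |mu|(X) = mu+(X) + mu-(X) = 5.67 + 9.63 = 15.3


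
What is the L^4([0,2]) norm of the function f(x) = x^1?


Step 1: ||f||_4 = (integral_0^2 |x^1|^4 dx)^(1/4)
     = (integral_0^2 x^4 dx)^(1/4)
Step 2: integral_0^2 x^4 dx = [x^5/(5)] from 0 to 2 = 2^5/5
     = 32/5 = 6.4
Step 3: ||f||_4 = (6.4)^(1/4) = 1.590541


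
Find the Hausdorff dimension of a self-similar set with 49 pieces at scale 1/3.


For a self-similar set with N copies scaled by 1/r:
dim_H = log(N)/log(r) = log(49)/log(3)
= 3.89182/1.098612
= 3.542487


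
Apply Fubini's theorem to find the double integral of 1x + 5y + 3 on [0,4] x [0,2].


By Fubini, integrate in x first, then y.
Step 1: Fix y, integrate over x in [0,4]:
  integral(1x + 5y + 3, x=0..4)
  = 1*(4^2 - 0^2)/2 + (5y + 3)*(4 - 0)
  = 8 + (5y + 3)*4
  = 8 + 20y + 12
  = 20 + 20y
Step 2: Integrate over y in [0,2]:
  integral(20 + 20y, y=0..2)
  = 20*2 + 20*(2^2 - 0^2)/2
  = 40 + 40
  = 80


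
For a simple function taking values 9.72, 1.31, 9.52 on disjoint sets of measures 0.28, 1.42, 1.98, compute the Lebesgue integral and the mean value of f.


Step 1: Integral = sum(value_i * measure_i)
= 9.72*0.28 + 1.31*1.42 + 9.52*1.98
= 2.7216 + 1.8602 + 18.8496
= 23.4314
Step 2: Total measure of domain = 0.28 + 1.42 + 1.98 = 3.68
Step 3: Average value = 23.4314 / 3.68 = 6.367228


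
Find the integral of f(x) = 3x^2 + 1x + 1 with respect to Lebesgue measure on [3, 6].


The Lebesgue integral of a Riemann-integrable function agrees with the Riemann integral.
Antiderivative F(x) = (3/3)x^3 + (1/2)x^2 + 1x
F(6) = (3/3)*6^3 + (1/2)*6^2 + 1*6
     = (3/3)*216 + (1/2)*36 + 1*6
     = 216 + 18 + 6
     = 240
F(3) = 34.5
Integral = F(6) - F(3) = 240 - 34.5 = 205.5


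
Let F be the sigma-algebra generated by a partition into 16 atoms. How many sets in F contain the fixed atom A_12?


Each element of F is a union of some subset S of the 16 atoms.
The element contains A_12 iff A_12 is in S.
So we count subsets S of {A_1,...,A_16} with A_12 in S: choose freely among the other 15 atoms.
Count = 2^(16-1) = 2^15 = 32768.


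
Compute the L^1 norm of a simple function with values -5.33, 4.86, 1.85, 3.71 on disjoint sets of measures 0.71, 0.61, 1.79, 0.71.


Step 1: Compute |f_i|^1 for each value:
  |-5.33|^1 = 5.33
  |4.86|^1 = 4.86
  |1.85|^1 = 1.85
  |3.71|^1 = 3.71
Step 2: Multiply by measures and sum:
  5.33 * 0.71 = 3.7843
  4.86 * 0.61 = 2.9646
  1.85 * 1.79 = 3.3115
  3.71 * 0.71 = 2.6341
Sum = 3.7843 + 2.9646 + 3.3115 + 2.6341 = 12.6945
Step 3: Take the p-th root:
||f||_1 = (12.6945)^(1/1) = 12.6945


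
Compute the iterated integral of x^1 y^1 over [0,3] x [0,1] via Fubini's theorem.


By Fubini's theorem, the double integral factors as a product of single integrals:
Step 1: integral_0^3 x^1 dx = [x^2/2] from 0 to 3
     = 3^2/2 = 4.5
Step 2: integral_0^1 y^1 dy = [y^2/2] from 0 to 1
     = 1^2/2 = 0.5
Step 3: Double integral = 4.5 * 0.5 = 2.25


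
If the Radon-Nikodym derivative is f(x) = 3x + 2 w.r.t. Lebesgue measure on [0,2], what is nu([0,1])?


nu(A) = integral_A (dnu/dmu) dmu = integral_0^1 (3x + 2) dx
Step 1: Antiderivative F(x) = (3/2)x^2 + 2x
Step 2: F(1) = (3/2)*1^2 + 2*1 = 1.5 + 2 = 3.5
Step 3: F(0) = (3/2)*0^2 + 2*0 = 0.0 + 0 = 0.0
Step 4: nu([0,1]) = F(1) - F(0) = 3.5 - 0.0 = 3.5


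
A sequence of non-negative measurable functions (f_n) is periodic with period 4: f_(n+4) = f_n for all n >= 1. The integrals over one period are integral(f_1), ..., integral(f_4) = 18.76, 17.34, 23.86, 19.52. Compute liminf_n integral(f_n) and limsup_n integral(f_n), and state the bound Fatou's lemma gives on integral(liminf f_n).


The sequence (integral(f_n)) is periodic with period 4, repeating the values 18.76, 17.34, 23.86, 19.52 indefinitely.
Step 1: For a periodic sequence, every tail (a_m, a_(m+1), ...) contains all 4 period values infinitely often.
Step 2: Hence inf of every tail = min of the period values = min(18.76, 17.34, 23.86, 19.52) = 17.34.
        liminf_n integral(f_n) = sup over m of (inf of tail from m) = 17.34.
Step 3: Similarly sup of every tail = max of the period values = 23.86.
        limsup_n integral(f_n) = 23.86.
Step 4: Fatou's lemma: integral(liminf_n f_n) <= liminf_n integral(f_n) = 17.34.
        So the integral of the pointwise liminf is at most 17.34.


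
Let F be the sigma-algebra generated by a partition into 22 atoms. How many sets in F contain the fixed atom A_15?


Each element of F is a union of some subset S of the 22 atoms.
The element contains A_15 iff A_15 is in S.
So we count subsets S of {A_1,...,A_22} with A_15 in S: choose freely among the other 21 atoms.
Count = 2^(22-1) = 2^21 = 2097152.


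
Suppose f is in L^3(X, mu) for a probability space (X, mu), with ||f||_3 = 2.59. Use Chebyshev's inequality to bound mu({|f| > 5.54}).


Chebyshev/Markov inequality: mu(|f| > eps) <= (||f||_p / eps)^p
Step 1: ||f||_3 / eps = 2.59 / 5.54 = 0.467509
Step 2: Raise to power p = 3:
  (0.467509)^3 = 0.102181
Step 3: Therefore mu(|f| > 5.54) <= 0.102181


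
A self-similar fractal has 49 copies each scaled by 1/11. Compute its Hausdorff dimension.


For a self-similar set with N copies scaled by 1/r:
dim_H = log(N)/log(r) = log(49)/log(11)
= 3.89182/2.397895
= 1.623015


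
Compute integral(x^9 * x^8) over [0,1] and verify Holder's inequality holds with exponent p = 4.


Step 1: Exact integral of f*g = integral(x^17, 0, 1) = 1/18
     = 0.055556
Step 2: Holder bound with p=4, q=1.333333:
  ||f||_p = (integral x^36 dx)^(1/4) = (1/37)^(1/4) = 0.405461
  ||g||_q = (integral x^10.666667 dx)^(1/1.333333) = (1/11.666667)^(1/1.333333) = 0.158413
Step 3: Holder bound = ||f||_p * ||g||_q = 0.405461 * 0.158413 = 0.06423
Verification: 0.055556 <= 0.06423 (Holder holds)


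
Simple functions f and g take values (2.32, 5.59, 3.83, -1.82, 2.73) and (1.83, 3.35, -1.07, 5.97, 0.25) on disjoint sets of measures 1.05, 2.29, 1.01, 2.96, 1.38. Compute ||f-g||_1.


Step 1: Compute differences f_i - g_i:
  2.32 - 1.83 = 0.49
  5.59 - 3.35 = 2.24
  3.83 - -1.07 = 4.9
  -1.82 - 5.97 = -7.79
  2.73 - 0.25 = 2.48
Step 2: Compute |diff|^1 * measure for each set:
  |0.49|^1 * 1.05 = 0.49 * 1.05 = 0.5145
  |2.24|^1 * 2.29 = 2.24 * 2.29 = 5.1296
  |4.9|^1 * 1.01 = 4.9 * 1.01 = 4.949
  |-7.79|^1 * 2.96 = 7.79 * 2.96 = 23.0584
  |2.48|^1 * 1.38 = 2.48 * 1.38 = 3.4224
Step 3: Sum = 37.0739
Step 4: ||f-g||_1 = (37.0739)^(1/1) = 37.0739


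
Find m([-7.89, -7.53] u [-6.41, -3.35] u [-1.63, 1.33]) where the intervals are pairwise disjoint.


For pairwise disjoint intervals, m(union) = sum of lengths.
= (-7.53 - -7.89) + (-3.35 - -6.41) + (1.33 - -1.63)
= 0.36 + 3.06 + 2.96
= 6.38


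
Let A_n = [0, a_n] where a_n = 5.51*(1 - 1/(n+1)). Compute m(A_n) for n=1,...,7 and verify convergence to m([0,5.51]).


By continuity of measure from below: if A_n increases to A, then m(A_n) -> m(A).
Here A = [0, 5.51], so m(A) = 5.51
Step 1: a_1 = 5.51*(1 - 1/2) = 2.755, m(A_1) = 2.755
Step 2: a_2 = 5.51*(1 - 1/3) = 3.6733, m(A_2) = 3.6733
Step 3: a_3 = 5.51*(1 - 1/4) = 4.1325, m(A_3) = 4.1325
Step 4: a_4 = 5.51*(1 - 1/5) = 4.408, m(A_4) = 4.408
Step 5: a_5 = 5.51*(1 - 1/6) = 4.5917, m(A_5) = 4.5917
Step 6: a_6 = 5.51*(1 - 1/7) = 4.7229, m(A_6) = 4.7229
Step 7: a_7 = 5.51*(1 - 1/8) = 4.8213, m(A_7) = 4.8213
Limit: m(A_n) -> m([0,5.51]) = 5.51


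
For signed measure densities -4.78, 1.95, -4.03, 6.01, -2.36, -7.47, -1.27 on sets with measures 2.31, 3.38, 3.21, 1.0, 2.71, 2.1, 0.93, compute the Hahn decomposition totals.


Step 1: Compute signed measure on each set:
  Set 1: -4.78 * 2.31 = -11.0418
  Set 2: 1.95 * 3.38 = 6.591
  Set 3: -4.03 * 3.21 = -12.9363
  Set 4: 6.01 * 1.0 = 6.01
  Set 5: -2.36 * 2.71 = -6.3956
  Set 6: -7.47 * 2.1 = -15.687
  Set 7: -1.27 * 0.93 = -1.1811
Step 2: Total signed measure = (-11.0418) + (6.591) + (-12.9363) + (6.01) + (-6.3956) + (-15.687) + (-1.1811)
     = -34.6408
Step 3: Positive part mu+(X) = sum of positive contributions = 12.601
Step 4: Negative part mu-(X) = |sum of negative contributions| = 47.2418


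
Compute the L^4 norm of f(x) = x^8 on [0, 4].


Step 1: ||f||_4 = (integral_0^4 |x^8|^4 dx)^(1/4)
     = (integral_0^4 x^32 dx)^(1/4)
Step 2: integral_0^4 x^32 dx = [x^33/(33)] from 0 to 4 = 4^33/33
     = 73786976294838206464/33 = 2.235969e+18
Step 3: ||f||_4 = (2.235969e+18)^(1/4) = 38669.311845


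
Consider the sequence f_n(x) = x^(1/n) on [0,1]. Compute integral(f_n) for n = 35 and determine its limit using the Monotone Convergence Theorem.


At n = 35: f_35(x) = x^(1/35).
Step 1: integral(x^(1/35), 0, 1) = [x^(1/35+1) / (1/35+1)] from 0 to 1
     = 1 / (1/35 + 1) = 1 / ((35+1)/35) = 35/(35+1)
     = 35/36 = 0.972222
Step 2: As n -> infinity, f_n(x) = x^(1/n) -> 1 for x in (0,1], and f_n is increasing in n.
By MCT, lim_n integral(f_n) = integral(lim_n f_n) = integral(1, 0, 1) = 1.
Step 3: Verify convergence: 35/36 = 0.972222 -> 1


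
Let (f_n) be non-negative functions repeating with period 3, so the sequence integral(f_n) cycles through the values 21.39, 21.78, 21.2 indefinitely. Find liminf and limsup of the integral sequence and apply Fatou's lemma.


The sequence (integral(f_n)) is periodic with period 3, repeating the values 21.39, 21.78, 21.2 indefinitely.
Step 1: For a periodic sequence, every tail (a_m, a_(m+1), ...) contains all 3 period values infinitely often.
Step 2: Hence inf of every tail = min of the period values = min(21.39, 21.78, 21.2) = 21.2.
        liminf_n integral(f_n) = sup over m of (inf of tail from m) = 21.2.
Step 3: Similarly sup of every tail = max of the period values = 21.78.
        limsup_n integral(f_n) = 21.78.
Step 4: Fatou's lemma: integral(liminf_n f_n) <= liminf_n integral(f_n) = 21.2.
        So the integral of the pointwise liminf is at most 21.2.


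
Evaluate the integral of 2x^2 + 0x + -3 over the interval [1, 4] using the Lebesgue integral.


The Lebesgue integral of a Riemann-integrable function agrees with the Riemann integral.
Antiderivative F(x) = (2/3)x^3 + (0/2)x^2 + -3x
F(4) = (2/3)*4^3 + (0/2)*4^2 + -3*4
     = (2/3)*64 + (0/2)*16 + -3*4
     = 42.666667 + 0.0 + -12
     = 30.666667
F(1) = -2.333333
Integral = F(4) - F(1) = 30.666667 - -2.333333 = 33


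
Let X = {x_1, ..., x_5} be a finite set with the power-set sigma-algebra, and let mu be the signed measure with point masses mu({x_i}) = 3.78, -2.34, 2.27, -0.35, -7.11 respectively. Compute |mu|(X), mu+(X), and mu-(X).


Step 1: Every measurable set is a union of atoms (the cells / points), so a Hahn decomposition is
  obtained by grouping atoms by sign: P = union of atoms with mu > 0, N = union of the remaining atoms.
  Atoms in P (indices): 1, 3;  atoms in N (indices): 2, 4, 5
  Positive values: 3.78, 2.27
  Negative values: -2.34, -0.35, -7.11
Step 2: mu+(X) = mu(P) = sum of positive atom values = 6.05
Step 3: mu-(X) = -mu(N) = sum of |negative atom values| = 9.8
Step 4: |mu|(X) = mu+(X) + mu-(X) = 6.05 + 9.8 = 15.85


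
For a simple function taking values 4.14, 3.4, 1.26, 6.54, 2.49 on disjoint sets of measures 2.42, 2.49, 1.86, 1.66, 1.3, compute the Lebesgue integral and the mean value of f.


Step 1: Integral = sum(value_i * measure_i)
= 4.14*2.42 + 3.4*2.49 + 1.26*1.86 + 6.54*1.66 + 2.49*1.3
= 10.0188 + 8.466 + 2.3436 + 10.8564 + 3.237
= 34.9218
Step 2: Total measure of domain = 2.42 + 2.49 + 1.86 + 1.66 + 1.3 = 9.73
Step 3: Average value = 34.9218 / 9.73 = 3.589085


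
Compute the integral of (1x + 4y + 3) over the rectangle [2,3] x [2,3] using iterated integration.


By Fubini, integrate in x first, then y.
Step 1: Fix y, integrate over x in [2,3]:
  integral(1x + 4y + 3, x=2..3)
  = 1*(3^2 - 2^2)/2 + (4y + 3)*(3 - 2)
  = 2.5 + (4y + 3)*1
  = 2.5 + 4y + 3
  = 5.5 + 4y
Step 2: Integrate over y in [2,3]:
  integral(5.5 + 4y, y=2..3)
  = 5.5*1 + 4*(3^2 - 2^2)/2
  = 5.5 + 10
  = 15.5


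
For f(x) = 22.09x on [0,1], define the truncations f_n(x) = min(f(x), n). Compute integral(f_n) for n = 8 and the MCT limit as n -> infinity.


f(x) = 22.09x on [0,1]; f_n(x) = min(22.09x, n). At n = 8:
Step 1: f(x) reaches 8 at x = 8/22.09 = 0.362155
Step 2: integral(f_8) = integral(22.09x, 0, 0.362155) + integral(8, 0.362155, 1)
       = 22.09*0.362155^2/2 + 8*(1 - 0.362155)
       = 1.448619 + 5.102761
       = 6.551381
Step 3: As n -> infinity, f_n increases to f, so by MCT integral(f_n) -> integral(f) = 22.09/2 = 11.045.
Convergence: integral(f_8) = 6.551381 -> 11.045 as n -> infinity


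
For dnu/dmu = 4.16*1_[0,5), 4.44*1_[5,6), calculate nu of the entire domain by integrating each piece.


Integrate each piece of the Radon-Nikodym derivative:
Step 1: integral_0^5 4.16 dx = 4.16*(5-0) = 4.16*5 = 20.8
Step 2: integral_5^6 4.44 dx = 4.44*(6-5) = 4.44*1 = 4.44
Total: 20.8 + 4.44 = 25.24


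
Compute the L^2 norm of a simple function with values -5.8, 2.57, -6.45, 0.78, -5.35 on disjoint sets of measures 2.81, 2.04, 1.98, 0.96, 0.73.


Step 1: Compute |f_i|^2 for each value:
  |-5.8|^2 = 33.64
  |2.57|^2 = 6.6049
  |-6.45|^2 = 41.6025
  |0.78|^2 = 0.6084
  |-5.35|^2 = 28.6225
Step 2: Multiply by measures and sum:
  33.64 * 2.81 = 94.5284
  6.6049 * 2.04 = 13.473996
  41.6025 * 1.98 = 82.37295
  0.6084 * 0.96 = 0.584064
  28.6225 * 0.73 = 20.894425
Sum = 94.5284 + 13.473996 + 82.37295 + 0.584064 + 20.894425 = 211.853835
Step 3: Take the p-th root:
||f||_2 = (211.853835)^(1/2) = 14.5552


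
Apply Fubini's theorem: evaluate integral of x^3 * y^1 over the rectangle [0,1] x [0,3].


By Fubini's theorem, the double integral factors as a product of single integrals:
Step 1: integral_0^1 x^3 dx = [x^4/4] from 0 to 1
     = 1^4/4 = 0.25
Step 2: integral_0^3 y^1 dy = [y^2/2] from 0 to 3
     = 3^2/2 = 4.5
Step 3: Double integral = 0.25 * 4.5 = 1.125


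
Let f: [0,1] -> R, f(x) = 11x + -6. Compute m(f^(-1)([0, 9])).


f^(-1)([0, 9]) = {x : 0 <= 11x + -6 <= 9}
Solving: (0 - -6)/11 <= x <= (9 - -6)/11
= [0.545455, 1.363636]
Intersecting with [0,1]: [0.545455, 1]
Measure = 1 - 0.545455 = 0.454545


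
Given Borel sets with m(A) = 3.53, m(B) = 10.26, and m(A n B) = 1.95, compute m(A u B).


By inclusion-exclusion: m(A u B) = m(A) + m(B) - m(A n B)
= 3.53 + 10.26 - 1.95
= 11.84


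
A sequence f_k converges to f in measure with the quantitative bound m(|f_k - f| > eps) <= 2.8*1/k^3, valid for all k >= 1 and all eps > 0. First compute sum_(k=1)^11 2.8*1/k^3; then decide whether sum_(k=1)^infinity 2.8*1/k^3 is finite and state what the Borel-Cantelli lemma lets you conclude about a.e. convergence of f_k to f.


Step 1: List the terms 2.8*1/k^3 for k = 1 to 11:
  k=1: 2.8
  k=2: 0.35
  k=3: 0.103704
  k=4: 0.04375
  k=5: 0.0224
  k=6: 0.012963
  k=7: 0.008163
  k=8: 0.005469
  k=9: 0.003841
  k=10: 0.0028
  k=11: 0.002104
Step 2: Partial sum = 2.8 + 0.35 + 0.103704 + 0.04375 + 0.0224 + 0.012963 + 0.008163 + 0.005469 + 0.003841 + 0.0028 + 0.002104
     = 3.355193
Step 3: The full series sum_(k>=1) 2.8*1/k^3 converges (p-series with p = 3 > 1; a constant multiple of a convergent series converges).
Step 4: Fix eps > 0. Since sum_k m(|f_k - f| > eps) < infinity, the Borel-Cantelli lemma gives
        m(limsup_k {|f_k - f| > eps}) = 0, i.e. for a.e. x, |f_k(x) - f(x)| <= eps for all large k.
        Applying this with eps = 1/j for j = 1, 2, ... and intersecting the countably many full-measure sets,
        for a.e. x we get limsup_k |f_k(x) - f(x)| <= 1/j for every j, hence f_k -> f almost everywhere.
Conclusion: series converges; Borel-Cantelli yields f_k -> f a.e.


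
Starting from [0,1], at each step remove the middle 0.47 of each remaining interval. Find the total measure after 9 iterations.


Step 1: At each step, fraction remaining = 1 - 0.47 = 0.53
Step 2: After 9 steps, measure = (0.53)^9
Result = 0.0033


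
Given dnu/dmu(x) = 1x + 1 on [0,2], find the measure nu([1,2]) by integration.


nu(A) = integral_A (dnu/dmu) dmu = integral_1^2 (1x + 1) dx
Step 1: Antiderivative F(x) = (1/2)x^2 + 1x
Step 2: F(2) = (1/2)*2^2 + 1*2 = 2 + 2 = 4
Step 3: F(1) = (1/2)*1^2 + 1*1 = 0.5 + 1 = 1.5
Step 4: nu([1,2]) = F(2) - F(1) = 4 - 1.5 = 2.5


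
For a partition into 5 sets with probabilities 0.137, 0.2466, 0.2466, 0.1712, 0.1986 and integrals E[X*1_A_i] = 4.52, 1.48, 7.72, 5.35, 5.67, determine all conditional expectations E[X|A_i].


For each cell A_i: E[X|A_i] = E[X*1_A_i] / P(A_i)
Step 1: E[X|A_1] = 4.52 / 0.137 = 32.992701
Step 2: E[X|A_2] = 1.48 / 0.2466 = 6.001622
Step 3: E[X|A_3] = 7.72 / 0.2466 = 31.305758
Step 4: E[X|A_4] = 5.35 / 0.1712 = 31.25
Step 5: E[X|A_5] = 5.67 / 0.1986 = 28.549849
Verification: E[X] = sum E[X*1_A_i] = 4.52 + 1.48 + 7.72 + 5.35 + 5.67 = 24.74


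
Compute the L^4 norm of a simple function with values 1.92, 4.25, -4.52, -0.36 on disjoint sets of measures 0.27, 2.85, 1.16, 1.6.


Step 1: Compute |f_i|^4 for each value:
  |1.92|^4 = 13.589545
  |4.25|^4 = 326.253906
  |-4.52|^4 = 417.401244
  |-0.36|^4 = 0.016796
Step 2: Multiply by measures and sum:
  13.589545 * 0.27 = 3.669177
  326.253906 * 2.85 = 929.823633
  417.401244 * 1.16 = 484.185443
  0.016796 * 1.6 = 0.026874
Sum = 3.669177 + 929.823633 + 484.185443 + 0.026874 = 1417.705127
Step 3: Take the p-th root:
||f||_4 = (1417.705127)^(1/4) = 6.136157


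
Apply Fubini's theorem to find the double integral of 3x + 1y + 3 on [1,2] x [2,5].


By Fubini, integrate in x first, then y.
Step 1: Fix y, integrate over x in [1,2]:
  integral(3x + 1y + 3, x=1..2)
  = 3*(2^2 - 1^2)/2 + (1y + 3)*(2 - 1)
  = 4.5 + (1y + 3)*1
  = 4.5 + 1y + 3
  = 7.5 + 1y
Step 2: Integrate over y in [2,5]:
  integral(7.5 + 1y, y=2..5)
  = 7.5*3 + 1*(5^2 - 2^2)/2
  = 22.5 + 10.5
  = 33


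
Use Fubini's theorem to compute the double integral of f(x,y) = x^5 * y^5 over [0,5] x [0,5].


By Fubini's theorem, the double integral factors as a product of single integrals:
Step 1: integral_0^5 x^5 dx = [x^6/6] from 0 to 5
     = 5^6/6 = 2604.166667
Step 2: integral_0^5 y^5 dy = [y^6/6] from 0 to 5
     = 5^6/6 = 2604.166667
Step 3: Double integral = 2604.166667 * 2604.166667 = 6.781684e+06


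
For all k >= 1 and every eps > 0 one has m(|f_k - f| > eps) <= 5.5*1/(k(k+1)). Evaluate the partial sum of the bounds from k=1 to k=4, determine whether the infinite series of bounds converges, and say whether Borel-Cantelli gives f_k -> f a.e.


Step 1: List the terms 5.5*1/(k(k+1)) for k = 1 to 4:
  k=1: 2.75
  k=2: 0.916667
  k=3: 0.458333
  k=4: 0.275
Step 2: Partial sum = 2.75 + 0.916667 + 0.458333 + 0.275
     = 4.4
Step 3: The full series sum_(k>=1) 5.5*1/(k(k+1)) converges (telescoping series sum 1/(k(k+1)) = 1; a constant multiple of a convergent series converges).
Step 4: Fix eps > 0. Since sum_k m(|f_k - f| > eps) < infinity, the Borel-Cantelli lemma gives
        m(limsup_k {|f_k - f| > eps}) = 0, i.e. for a.e. x, |f_k(x) - f(x)| <= eps for all large k.
        Applying this with eps = 1/j for j = 1, 2, ... and intersecting the countably many full-measure sets,
        for a.e. x we get limsup_k |f_k(x) - f(x)| <= 1/j for every j, hence f_k -> f almost everywhere.
Conclusion: series converges; Borel-Cantelli yields f_k -> f a.e.


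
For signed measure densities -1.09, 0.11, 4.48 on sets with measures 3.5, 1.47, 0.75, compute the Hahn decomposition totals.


Step 1: Compute signed measure on each set:
  Set 1: -1.09 * 3.5 = -3.815
  Set 2: 0.11 * 1.47 = 0.1617
  Set 3: 4.48 * 0.75 = 3.36
Step 2: Total signed measure = (-3.815) + (0.1617) + (3.36)
     = -0.2933
Step 3: Positive part mu+(X) = sum of positive contributions = 3.5217
Step 4: Negative part mu-(X) = |sum of negative contributions| = 3.815


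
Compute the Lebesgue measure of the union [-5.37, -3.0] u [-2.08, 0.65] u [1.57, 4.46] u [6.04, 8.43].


For pairwise disjoint intervals, m(union) = sum of lengths.
= (-3.0 - -5.37) + (0.65 - -2.08) + (4.46 - 1.57) + (8.43 - 6.04)
= 2.37 + 2.73 + 2.89 + 2.39
= 10.38


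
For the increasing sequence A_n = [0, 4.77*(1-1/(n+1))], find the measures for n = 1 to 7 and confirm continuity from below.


By continuity of measure from below: if A_n increases to A, then m(A_n) -> m(A).
Here A = [0, 4.77], so m(A) = 4.77
Step 1: a_1 = 4.77*(1 - 1/2) = 2.385, m(A_1) = 2.385
Step 2: a_2 = 4.77*(1 - 1/3) = 3.18, m(A_2) = 3.18
Step 3: a_3 = 4.77*(1 - 1/4) = 3.5775, m(A_3) = 3.5775
Step 4: a_4 = 4.77*(1 - 1/5) = 3.816, m(A_4) = 3.816
Step 5: a_5 = 4.77*(1 - 1/6) = 3.975, m(A_5) = 3.975
Step 6: a_6 = 4.77*(1 - 1/7) = 4.0886, m(A_6) = 4.0886
Step 7: a_7 = 4.77*(1 - 1/8) = 4.1738, m(A_7) = 4.1738
Limit: m(A_n) -> m([0,4.77]) = 4.77


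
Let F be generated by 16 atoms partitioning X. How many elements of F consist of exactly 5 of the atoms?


Each element of F is a union of some subset of the 16 atoms.
Elements that are unions of exactly 5 atoms correspond to 5-element subsets of the 16 atoms.
Count = C(16, 5) = 16! / (5! * 11!) = 4368.


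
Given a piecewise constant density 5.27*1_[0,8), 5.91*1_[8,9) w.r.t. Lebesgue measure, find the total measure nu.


Integrate each piece of the Radon-Nikodym derivative:
Step 1: integral_0^8 5.27 dx = 5.27*(8-0) = 5.27*8 = 42.16
Step 2: integral_8^9 5.91 dx = 5.91*(9-8) = 5.91*1 = 5.91
Total: 42.16 + 5.91 = 48.07


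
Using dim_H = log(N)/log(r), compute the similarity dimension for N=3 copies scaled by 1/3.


For a self-similar set with N copies scaled by 1/r:
dim_H = log(N)/log(r) = log(3)/log(3)
= 1.098612/1.098612
= 1


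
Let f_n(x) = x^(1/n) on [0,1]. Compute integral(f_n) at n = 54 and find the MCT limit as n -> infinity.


At n = 54: f_54(x) = x^(1/54).
Step 1: integral(x^(1/54), 0, 1) = [x^(1/54+1) / (1/54+1)] from 0 to 1
     = 1 / (1/54 + 1) = 1 / ((54+1)/54) = 54/(54+1)
     = 54/55 = 0.981818
Step 2: As n -> infinity, f_n(x) = x^(1/n) -> 1 for x in (0,1], and f_n is increasing in n.
By MCT, lim_n integral(f_n) = integral(lim_n f_n) = integral(1, 0, 1) = 1.
Step 3: Verify convergence: 54/55 = 0.981818 -> 1


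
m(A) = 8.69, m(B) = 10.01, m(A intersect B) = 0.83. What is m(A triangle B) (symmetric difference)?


m(A Delta B) = m(A) + m(B) - 2*m(A n B)
= 8.69 + 10.01 - 2*0.83
= 8.69 + 10.01 - 1.66
= 17.04


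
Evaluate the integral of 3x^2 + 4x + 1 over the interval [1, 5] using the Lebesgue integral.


The Lebesgue integral of a Riemann-integrable function agrees with the Riemann integral.
Antiderivative F(x) = (3/3)x^3 + (4/2)x^2 + 1x
F(5) = (3/3)*5^3 + (4/2)*5^2 + 1*5
     = (3/3)*125 + (4/2)*25 + 1*5
     = 125 + 50 + 5
     = 180
F(1) = 4
Integral = F(5) - F(1) = 180 - 4 = 176
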